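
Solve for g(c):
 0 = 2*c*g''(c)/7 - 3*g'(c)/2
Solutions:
 g(c) = C1 + C2*c^(25/4)


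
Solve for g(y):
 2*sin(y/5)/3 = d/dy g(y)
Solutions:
 g(y) = C1 - 10*cos(y/5)/3


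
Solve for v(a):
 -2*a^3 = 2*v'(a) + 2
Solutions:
 v(a) = C1 - a^4/4 - a


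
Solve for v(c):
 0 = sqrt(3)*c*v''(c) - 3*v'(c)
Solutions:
 v(c) = C1 + C2*c^(1 + sqrt(3))


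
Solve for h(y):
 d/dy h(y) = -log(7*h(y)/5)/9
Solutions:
 -9*Integral(1/(-log(_y) - log(7) + log(5)), (_y, h(y))) = C1 - y


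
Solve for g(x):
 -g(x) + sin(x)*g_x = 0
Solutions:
 g(x) = C1*sqrt(cos(x) - 1)/sqrt(cos(x) + 1)


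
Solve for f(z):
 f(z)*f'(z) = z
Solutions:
 f(z) = -sqrt(C1 + z^2)
 f(z) = sqrt(C1 + z^2)


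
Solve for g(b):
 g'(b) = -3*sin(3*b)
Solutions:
 g(b) = C1 + cos(3*b)


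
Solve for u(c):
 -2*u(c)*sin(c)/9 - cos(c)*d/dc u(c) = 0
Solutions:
 u(c) = C1*cos(c)^(2/9)


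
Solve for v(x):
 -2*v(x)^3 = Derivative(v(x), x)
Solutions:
 v(x) = -sqrt(2)*sqrt(-1/(C1 - 2*x))/2
 v(x) = sqrt(2)*sqrt(-1/(C1 - 2*x))/2


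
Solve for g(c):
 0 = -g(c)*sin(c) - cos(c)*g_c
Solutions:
 g(c) = C1*cos(c)


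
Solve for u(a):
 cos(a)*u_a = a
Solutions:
 u(a) = C1 + Integral(a/cos(a), a)


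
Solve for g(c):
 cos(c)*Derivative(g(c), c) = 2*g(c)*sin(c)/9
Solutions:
 g(c) = C1/cos(c)^(2/9)


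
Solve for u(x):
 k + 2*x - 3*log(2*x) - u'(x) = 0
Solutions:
 u(x) = C1 + k*x + x^2 - 3*x*log(x) - x*log(8) + 3*x


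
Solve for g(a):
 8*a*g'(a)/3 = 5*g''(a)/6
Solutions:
 g(a) = C1 + C2*erfi(2*sqrt(10)*a/5)


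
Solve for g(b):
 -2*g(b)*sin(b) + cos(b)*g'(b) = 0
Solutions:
 g(b) = C1/cos(b)^2


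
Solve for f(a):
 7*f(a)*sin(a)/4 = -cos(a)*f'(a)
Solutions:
 f(a) = C1*cos(a)^(7/4)


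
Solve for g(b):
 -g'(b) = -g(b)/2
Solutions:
 g(b) = C1*exp(b/2)


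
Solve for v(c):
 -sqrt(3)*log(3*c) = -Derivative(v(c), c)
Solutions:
 v(c) = C1 + sqrt(3)*c*log(c) - sqrt(3)*c + sqrt(3)*c*log(3)


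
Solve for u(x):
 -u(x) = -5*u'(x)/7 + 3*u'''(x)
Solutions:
 u(x) = C1*exp(x*(10*98^(1/3)/(sqrt(190981) + 441)^(1/3) + 28^(1/3)*(sqrt(190981) + 441)^(1/3))/84)*sin(sqrt(3)*x*(-28^(1/3)*(sqrt(190981) + 441)^(1/3) + 10*98^(1/3)/(sqrt(190981) + 441)^(1/3))/84) + C2*exp(x*(10*98^(1/3)/(sqrt(190981) + 441)^(1/3) + 28^(1/3)*(sqrt(190981) + 441)^(1/3))/84)*cos(sqrt(3)*x*(-28^(1/3)*(sqrt(190981) + 441)^(1/3) + 10*98^(1/3)/(sqrt(190981) + 441)^(1/3))/84) + C3*exp(-x*(10*98^(1/3)/(sqrt(190981) + 441)^(1/3) + 28^(1/3)*(sqrt(190981) + 441)^(1/3))/42)


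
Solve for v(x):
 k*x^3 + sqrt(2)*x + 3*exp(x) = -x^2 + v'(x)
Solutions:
 v(x) = C1 + k*x^4/4 + x^3/3 + sqrt(2)*x^2/2 + 3*exp(x)


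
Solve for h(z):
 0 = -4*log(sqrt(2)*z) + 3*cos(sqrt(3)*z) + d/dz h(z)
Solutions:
 h(z) = C1 + 4*z*log(z) - 4*z + 2*z*log(2) - sqrt(3)*sin(sqrt(3)*z)


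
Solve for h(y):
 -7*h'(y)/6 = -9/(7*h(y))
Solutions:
 h(y) = -sqrt(C1 + 108*y)/7
 h(y) = sqrt(C1 + 108*y)/7


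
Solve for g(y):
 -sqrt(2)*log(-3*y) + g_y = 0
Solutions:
 g(y) = C1 + sqrt(2)*y*log(-y) + sqrt(2)*y*(-1 + log(3))


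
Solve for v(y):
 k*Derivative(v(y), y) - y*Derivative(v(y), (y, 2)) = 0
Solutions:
 v(y) = C1 + y^(re(k) + 1)*(C2*sin(log(y)*Abs(im(k))) + C3*cos(log(y)*im(k)))


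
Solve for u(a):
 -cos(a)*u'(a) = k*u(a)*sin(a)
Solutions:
 u(a) = C1*exp(k*log(cos(a)))


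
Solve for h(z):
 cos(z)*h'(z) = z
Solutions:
 h(z) = C1 + Integral(z/cos(z), z)


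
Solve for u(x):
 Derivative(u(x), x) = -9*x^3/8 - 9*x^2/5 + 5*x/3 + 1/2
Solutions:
 u(x) = C1 - 9*x^4/32 - 3*x^3/5 + 5*x^2/6 + x/2


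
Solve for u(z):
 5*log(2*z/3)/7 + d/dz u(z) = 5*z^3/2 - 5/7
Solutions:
 u(z) = C1 + 5*z^4/8 - 5*z*log(z)/7 - 5*z*log(2)/7 + 5*z*log(3)/7


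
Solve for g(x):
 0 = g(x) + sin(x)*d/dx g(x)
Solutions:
 g(x) = C1*sqrt(cos(x) + 1)/sqrt(cos(x) - 1)


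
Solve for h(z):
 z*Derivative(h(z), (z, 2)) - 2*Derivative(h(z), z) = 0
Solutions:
 h(z) = C1 + C2*z^3


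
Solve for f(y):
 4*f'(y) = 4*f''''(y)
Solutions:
 f(y) = C1 + C4*exp(y) + (C2*sin(sqrt(3)*y/2) + C3*cos(sqrt(3)*y/2))*exp(-y/2)


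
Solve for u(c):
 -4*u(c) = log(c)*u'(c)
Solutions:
 u(c) = C1*exp(-4*li(c))


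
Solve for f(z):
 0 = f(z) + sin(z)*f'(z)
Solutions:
 f(z) = C1*sqrt(cos(z) + 1)/sqrt(cos(z) - 1)


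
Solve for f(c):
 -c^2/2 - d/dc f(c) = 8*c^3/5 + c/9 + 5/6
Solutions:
 f(c) = C1 - 2*c^4/5 - c^3/6 - c^2/18 - 5*c/6


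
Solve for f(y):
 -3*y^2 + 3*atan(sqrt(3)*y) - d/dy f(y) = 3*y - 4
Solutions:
 f(y) = C1 - y^3 - 3*y^2/2 + 3*y*atan(sqrt(3)*y) + 4*y - sqrt(3)*log(3*y^2 + 1)/2


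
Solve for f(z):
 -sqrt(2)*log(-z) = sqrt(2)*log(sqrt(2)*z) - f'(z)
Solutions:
 f(z) = C1 + 2*sqrt(2)*z*log(z) + sqrt(2)*z*(-2 + log(2)/2 + I*pi)


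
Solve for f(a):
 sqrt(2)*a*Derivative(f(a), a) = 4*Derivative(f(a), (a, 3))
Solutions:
 f(a) = C1 + Integral(C2*airyai(sqrt(2)*a/2) + C3*airybi(sqrt(2)*a/2), a)


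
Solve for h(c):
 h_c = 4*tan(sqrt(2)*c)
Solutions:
 h(c) = C1 - 2*sqrt(2)*log(cos(sqrt(2)*c))


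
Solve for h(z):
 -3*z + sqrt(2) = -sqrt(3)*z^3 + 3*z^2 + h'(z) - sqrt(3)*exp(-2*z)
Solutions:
 h(z) = C1 + sqrt(3)*z^4/4 - z^3 - 3*z^2/2 + sqrt(2)*z - sqrt(3)*exp(-2*z)/2


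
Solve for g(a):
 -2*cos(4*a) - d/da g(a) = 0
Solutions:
 g(a) = C1 - sin(4*a)/2


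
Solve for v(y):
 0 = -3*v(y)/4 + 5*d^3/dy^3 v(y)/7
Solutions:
 v(y) = C3*exp(1050^(1/3)*y/10) + (C1*sin(3^(5/6)*350^(1/3)*y/20) + C2*cos(3^(5/6)*350^(1/3)*y/20))*exp(-1050^(1/3)*y/20)


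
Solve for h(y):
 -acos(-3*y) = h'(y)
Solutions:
 h(y) = C1 - y*acos(-3*y) - sqrt(1 - 9*y^2)/3


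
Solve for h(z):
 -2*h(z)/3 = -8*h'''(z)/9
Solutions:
 h(z) = C3*exp(6^(1/3)*z/2) + (C1*sin(2^(1/3)*3^(5/6)*z/4) + C2*cos(2^(1/3)*3^(5/6)*z/4))*exp(-6^(1/3)*z/4)


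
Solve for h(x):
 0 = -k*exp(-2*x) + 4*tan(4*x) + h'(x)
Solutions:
 h(x) = C1 - k*exp(-2*x)/2 - log(tan(4*x)^2 + 1)/2


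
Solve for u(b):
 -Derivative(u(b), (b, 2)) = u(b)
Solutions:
 u(b) = C1*sin(b) + C2*cos(b)


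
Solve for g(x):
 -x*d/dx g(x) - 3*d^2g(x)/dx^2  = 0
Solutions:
 g(x) = C1 + C2*erf(sqrt(6)*x/6)


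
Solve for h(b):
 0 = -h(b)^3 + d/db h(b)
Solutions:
 h(b) = -sqrt(2)*sqrt(-1/(C1 + b))/2
 h(b) = sqrt(2)*sqrt(-1/(C1 + b))/2


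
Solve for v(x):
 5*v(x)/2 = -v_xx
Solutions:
 v(x) = C1*sin(sqrt(10)*x/2) + C2*cos(sqrt(10)*x/2)


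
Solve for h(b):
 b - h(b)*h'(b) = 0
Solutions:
 h(b) = -sqrt(C1 + b^2)
 h(b) = sqrt(C1 + b^2)


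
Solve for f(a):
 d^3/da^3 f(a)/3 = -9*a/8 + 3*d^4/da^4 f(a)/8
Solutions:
 f(a) = C1 + C2*a + C3*a^2 + C4*exp(8*a/9) - 9*a^4/64 - 81*a^3/128


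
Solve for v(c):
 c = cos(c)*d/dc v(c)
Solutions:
 v(c) = C1 + Integral(c/cos(c), c)


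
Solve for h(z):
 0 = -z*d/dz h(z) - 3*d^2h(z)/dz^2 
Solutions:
 h(z) = C1 + C2*erf(sqrt(6)*z/6)


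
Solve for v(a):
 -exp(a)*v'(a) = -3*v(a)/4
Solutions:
 v(a) = C1*exp(-3*exp(-a)/4)


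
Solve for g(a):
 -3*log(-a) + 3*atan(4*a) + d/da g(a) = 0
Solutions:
 g(a) = C1 + 3*a*log(-a) - 3*a*atan(4*a) - 3*a + 3*log(16*a^2 + 1)/8


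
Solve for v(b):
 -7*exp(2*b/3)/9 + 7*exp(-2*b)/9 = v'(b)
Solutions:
 v(b) = C1 - 7*exp(2*b/3)/6 - 7*exp(-2*b)/18


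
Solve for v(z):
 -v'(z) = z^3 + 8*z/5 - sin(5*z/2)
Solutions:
 v(z) = C1 - z^4/4 - 4*z^2/5 - 2*cos(5*z/2)/5


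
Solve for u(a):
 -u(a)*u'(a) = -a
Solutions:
 u(a) = -sqrt(C1 + a^2)
 u(a) = sqrt(C1 + a^2)


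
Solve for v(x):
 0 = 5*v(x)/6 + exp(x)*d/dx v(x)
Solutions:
 v(x) = C1*exp(5*exp(-x)/6)


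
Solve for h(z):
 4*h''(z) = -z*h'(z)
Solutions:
 h(z) = C1 + C2*erf(sqrt(2)*z/4)


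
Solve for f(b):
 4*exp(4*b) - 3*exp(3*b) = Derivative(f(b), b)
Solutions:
 f(b) = C1 + exp(4*b) - exp(3*b)


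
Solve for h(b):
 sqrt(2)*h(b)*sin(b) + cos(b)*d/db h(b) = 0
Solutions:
 h(b) = C1*cos(b)^(sqrt(2))


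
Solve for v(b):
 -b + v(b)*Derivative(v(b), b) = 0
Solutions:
 v(b) = -sqrt(C1 + b^2)
 v(b) = sqrt(C1 + b^2)


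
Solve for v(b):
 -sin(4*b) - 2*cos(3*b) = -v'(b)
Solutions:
 v(b) = C1 + 2*sin(3*b)/3 - cos(4*b)/4


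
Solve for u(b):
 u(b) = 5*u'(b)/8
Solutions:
 u(b) = C1*exp(8*b/5)


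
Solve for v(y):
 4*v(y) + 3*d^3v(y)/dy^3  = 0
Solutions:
 v(y) = C3*exp(-6^(2/3)*y/3) + (C1*sin(2^(2/3)*3^(1/6)*y/2) + C2*cos(2^(2/3)*3^(1/6)*y/2))*exp(6^(2/3)*y/6)


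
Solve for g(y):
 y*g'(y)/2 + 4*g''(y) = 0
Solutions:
 g(y) = C1 + C2*erf(y/4)


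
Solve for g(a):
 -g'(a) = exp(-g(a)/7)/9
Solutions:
 g(a) = 7*log(C1 - a/63)


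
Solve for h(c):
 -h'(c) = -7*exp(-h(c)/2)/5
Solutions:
 h(c) = 2*log(C1 + 7*c/10)


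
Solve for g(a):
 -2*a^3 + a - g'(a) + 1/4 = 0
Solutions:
 g(a) = C1 - a^4/2 + a^2/2 + a/4


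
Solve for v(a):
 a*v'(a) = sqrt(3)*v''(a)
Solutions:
 v(a) = C1 + C2*erfi(sqrt(2)*3^(3/4)*a/6)


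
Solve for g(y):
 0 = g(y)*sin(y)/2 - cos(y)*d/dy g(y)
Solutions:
 g(y) = C1/sqrt(cos(y))


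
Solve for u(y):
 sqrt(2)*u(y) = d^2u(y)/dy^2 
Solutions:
 u(y) = C1*exp(-2^(1/4)*y) + C2*exp(2^(1/4)*y)


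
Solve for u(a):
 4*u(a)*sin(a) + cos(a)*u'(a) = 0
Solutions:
 u(a) = C1*cos(a)^4


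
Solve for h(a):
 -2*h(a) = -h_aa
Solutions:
 h(a) = C1*exp(-sqrt(2)*a) + C2*exp(sqrt(2)*a)


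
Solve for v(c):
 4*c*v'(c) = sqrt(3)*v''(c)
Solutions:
 v(c) = C1 + C2*erfi(sqrt(2)*3^(3/4)*c/3)


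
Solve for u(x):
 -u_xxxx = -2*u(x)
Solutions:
 u(x) = C1*exp(-2^(1/4)*x) + C2*exp(2^(1/4)*x) + C3*sin(2^(1/4)*x) + C4*cos(2^(1/4)*x)


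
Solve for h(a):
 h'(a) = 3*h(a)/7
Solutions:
 h(a) = C1*exp(3*a/7)


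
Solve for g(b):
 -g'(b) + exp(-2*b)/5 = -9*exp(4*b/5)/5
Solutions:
 g(b) = C1 + 9*exp(4*b/5)/4 - exp(-2*b)/10


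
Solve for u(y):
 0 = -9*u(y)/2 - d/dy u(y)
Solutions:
 u(y) = C1*exp(-9*y/2)


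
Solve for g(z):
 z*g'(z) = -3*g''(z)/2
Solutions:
 g(z) = C1 + C2*erf(sqrt(3)*z/3)


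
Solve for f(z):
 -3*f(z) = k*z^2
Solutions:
 f(z) = -k*z^2/3


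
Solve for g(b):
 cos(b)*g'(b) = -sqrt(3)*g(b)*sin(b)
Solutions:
 g(b) = C1*cos(b)^(sqrt(3))


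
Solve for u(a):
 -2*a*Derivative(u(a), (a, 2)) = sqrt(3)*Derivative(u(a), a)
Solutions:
 u(a) = C1 + C2*a^(1 - sqrt(3)/2)


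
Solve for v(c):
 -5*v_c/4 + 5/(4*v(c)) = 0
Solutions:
 v(c) = -sqrt(C1 + 2*c)
 v(c) = sqrt(C1 + 2*c)


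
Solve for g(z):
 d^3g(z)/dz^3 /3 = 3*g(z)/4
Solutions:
 g(z) = C3*exp(2^(1/3)*3^(2/3)*z/2) + (C1*sin(3*2^(1/3)*3^(1/6)*z/4) + C2*cos(3*2^(1/3)*3^(1/6)*z/4))*exp(-2^(1/3)*3^(2/3)*z/4)


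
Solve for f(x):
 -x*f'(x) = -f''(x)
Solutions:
 f(x) = C1 + C2*erfi(sqrt(2)*x/2)


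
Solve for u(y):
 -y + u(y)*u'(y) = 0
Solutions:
 u(y) = -sqrt(C1 + y^2)
 u(y) = sqrt(C1 + y^2)


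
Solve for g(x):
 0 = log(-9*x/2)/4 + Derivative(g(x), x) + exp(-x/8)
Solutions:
 g(x) = C1 - x*log(-x)/4 + x*(-2*log(3) + log(2) + 1)/4 + 8*exp(-x/8)


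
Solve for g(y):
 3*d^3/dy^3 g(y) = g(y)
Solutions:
 g(y) = C3*exp(3^(2/3)*y/3) + (C1*sin(3^(1/6)*y/2) + C2*cos(3^(1/6)*y/2))*exp(-3^(2/3)*y/6)


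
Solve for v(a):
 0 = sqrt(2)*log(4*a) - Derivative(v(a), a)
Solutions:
 v(a) = C1 + sqrt(2)*a*log(a) - sqrt(2)*a + 2*sqrt(2)*a*log(2)


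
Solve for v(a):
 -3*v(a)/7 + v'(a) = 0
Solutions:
 v(a) = C1*exp(3*a/7)


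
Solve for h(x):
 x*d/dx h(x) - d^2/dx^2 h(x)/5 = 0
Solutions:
 h(x) = C1 + C2*erfi(sqrt(10)*x/2)


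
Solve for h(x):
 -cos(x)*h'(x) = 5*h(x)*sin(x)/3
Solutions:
 h(x) = C1*cos(x)^(5/3)


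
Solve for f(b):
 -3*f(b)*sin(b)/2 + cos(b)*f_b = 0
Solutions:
 f(b) = C1/cos(b)^(3/2)


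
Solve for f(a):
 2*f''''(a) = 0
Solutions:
 f(a) = C1 + C2*a + C3*a^2 + C4*a^3


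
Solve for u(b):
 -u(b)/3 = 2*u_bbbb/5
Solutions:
 u(b) = (C1*sin(10^(1/4)*3^(3/4)*b/6) + C2*cos(10^(1/4)*3^(3/4)*b/6))*exp(-10^(1/4)*3^(3/4)*b/6) + (C3*sin(10^(1/4)*3^(3/4)*b/6) + C4*cos(10^(1/4)*3^(3/4)*b/6))*exp(10^(1/4)*3^(3/4)*b/6)


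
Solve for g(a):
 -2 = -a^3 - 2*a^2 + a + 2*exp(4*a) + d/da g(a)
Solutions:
 g(a) = C1 + a^4/4 + 2*a^3/3 - a^2/2 - 2*a - exp(4*a)/2


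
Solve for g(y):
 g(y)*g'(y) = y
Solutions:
 g(y) = -sqrt(C1 + y^2)
 g(y) = sqrt(C1 + y^2)


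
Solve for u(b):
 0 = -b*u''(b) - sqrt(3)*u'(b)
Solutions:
 u(b) = C1 + C2*b^(1 - sqrt(3))


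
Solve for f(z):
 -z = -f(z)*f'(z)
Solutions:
 f(z) = -sqrt(C1 + z^2)
 f(z) = sqrt(C1 + z^2)


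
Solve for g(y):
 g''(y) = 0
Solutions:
 g(y) = C1 + C2*y


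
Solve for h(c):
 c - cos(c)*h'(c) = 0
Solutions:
 h(c) = C1 + Integral(c/cos(c), c)


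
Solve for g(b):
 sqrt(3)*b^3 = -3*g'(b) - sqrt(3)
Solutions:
 g(b) = C1 - sqrt(3)*b^4/12 - sqrt(3)*b/3


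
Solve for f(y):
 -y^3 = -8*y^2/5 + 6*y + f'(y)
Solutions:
 f(y) = C1 - y^4/4 + 8*y^3/15 - 3*y^2


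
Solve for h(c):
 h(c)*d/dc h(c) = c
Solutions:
 h(c) = -sqrt(C1 + c^2)
 h(c) = sqrt(C1 + c^2)


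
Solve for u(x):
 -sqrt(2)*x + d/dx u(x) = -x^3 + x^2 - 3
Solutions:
 u(x) = C1 - x^4/4 + x^3/3 + sqrt(2)*x^2/2 - 3*x


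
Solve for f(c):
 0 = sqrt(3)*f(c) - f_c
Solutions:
 f(c) = C1*exp(sqrt(3)*c)


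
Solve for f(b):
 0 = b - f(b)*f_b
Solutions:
 f(b) = -sqrt(C1 + b^2)
 f(b) = sqrt(C1 + b^2)


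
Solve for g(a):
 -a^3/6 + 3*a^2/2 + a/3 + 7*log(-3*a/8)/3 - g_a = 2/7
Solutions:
 g(a) = C1 - a^4/24 + a^3/2 + a^2/6 + 7*a*log(-a)/3 + a*(-7*log(2) - 55/21 + 7*log(3)/3)


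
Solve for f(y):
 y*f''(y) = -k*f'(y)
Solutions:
 f(y) = C1 + y^(1 - re(k))*(C2*sin(log(y)*Abs(im(k))) + C3*cos(log(y)*im(k)))


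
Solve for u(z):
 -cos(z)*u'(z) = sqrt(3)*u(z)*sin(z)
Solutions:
 u(z) = C1*cos(z)^(sqrt(3))


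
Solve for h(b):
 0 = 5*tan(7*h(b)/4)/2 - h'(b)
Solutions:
 h(b) = -4*asin(C1*exp(35*b/8))/7 + 4*pi/7
 h(b) = 4*asin(C1*exp(35*b/8))/7


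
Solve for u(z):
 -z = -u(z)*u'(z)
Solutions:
 u(z) = -sqrt(C1 + z^2)
 u(z) = sqrt(C1 + z^2)


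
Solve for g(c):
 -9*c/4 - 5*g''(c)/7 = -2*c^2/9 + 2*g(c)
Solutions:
 g(c) = C1*sin(sqrt(70)*c/5) + C2*cos(sqrt(70)*c/5) + c^2/9 - 9*c/8 - 5/63


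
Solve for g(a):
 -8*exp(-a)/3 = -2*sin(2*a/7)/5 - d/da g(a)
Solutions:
 g(a) = C1 + 7*cos(2*a/7)/5 - 8*exp(-a)/3


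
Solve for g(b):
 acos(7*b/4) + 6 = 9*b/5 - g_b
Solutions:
 g(b) = C1 + 9*b^2/10 - b*acos(7*b/4) - 6*b + sqrt(16 - 49*b^2)/7


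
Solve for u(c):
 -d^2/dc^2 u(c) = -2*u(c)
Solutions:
 u(c) = C1*exp(-sqrt(2)*c) + C2*exp(sqrt(2)*c)


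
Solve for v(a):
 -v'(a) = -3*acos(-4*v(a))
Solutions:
 Integral(1/acos(-4*_y), (_y, v(a))) = C1 + 3*a


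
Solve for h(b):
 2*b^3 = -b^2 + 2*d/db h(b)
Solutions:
 h(b) = C1 + b^4/4 + b^3/6


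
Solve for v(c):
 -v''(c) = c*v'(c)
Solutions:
 v(c) = C1 + C2*erf(sqrt(2)*c/2)


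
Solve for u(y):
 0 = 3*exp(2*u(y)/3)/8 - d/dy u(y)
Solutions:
 u(y) = 3*log(-sqrt(-1/(C1 + 3*y))) + 3*log(3)/2 + 3*log(2)
 u(y) = 3*log(-1/(C1 + 3*y))/2 + 3*log(3)/2 + 3*log(2)


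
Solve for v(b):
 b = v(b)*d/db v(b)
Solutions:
 v(b) = -sqrt(C1 + b^2)
 v(b) = sqrt(C1 + b^2)


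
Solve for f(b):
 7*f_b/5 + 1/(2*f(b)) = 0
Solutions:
 f(b) = -sqrt(C1 - 35*b)/7
 f(b) = sqrt(C1 - 35*b)/7


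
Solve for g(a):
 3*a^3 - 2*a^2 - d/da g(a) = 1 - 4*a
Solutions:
 g(a) = C1 + 3*a^4/4 - 2*a^3/3 + 2*a^2 - a


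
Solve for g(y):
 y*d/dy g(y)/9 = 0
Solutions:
 g(y) = C1


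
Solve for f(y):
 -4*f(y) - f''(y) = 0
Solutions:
 f(y) = C1*sin(2*y) + C2*cos(2*y)


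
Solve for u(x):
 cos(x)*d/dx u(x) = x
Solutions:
 u(x) = C1 + Integral(x/cos(x), x)


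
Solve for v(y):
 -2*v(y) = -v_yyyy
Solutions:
 v(y) = C1*exp(-2^(1/4)*y) + C2*exp(2^(1/4)*y) + C3*sin(2^(1/4)*y) + C4*cos(2^(1/4)*y)


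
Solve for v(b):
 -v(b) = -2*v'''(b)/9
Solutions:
 v(b) = C3*exp(6^(2/3)*b/2) + (C1*sin(3*2^(2/3)*3^(1/6)*b/4) + C2*cos(3*2^(2/3)*3^(1/6)*b/4))*exp(-6^(2/3)*b/4)


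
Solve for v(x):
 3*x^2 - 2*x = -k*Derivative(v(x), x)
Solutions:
 v(x) = C1 - x^3/k + x^2/k


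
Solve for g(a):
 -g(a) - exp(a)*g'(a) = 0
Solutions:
 g(a) = C1*exp(exp(-a))


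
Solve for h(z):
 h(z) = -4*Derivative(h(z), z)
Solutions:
 h(z) = C1*exp(-z/4)


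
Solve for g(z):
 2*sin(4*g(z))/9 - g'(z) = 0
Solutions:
 -2*z/9 + log(cos(4*g(z)) - 1)/8 - log(cos(4*g(z)) + 1)/8 = C1


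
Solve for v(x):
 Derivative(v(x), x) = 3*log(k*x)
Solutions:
 v(x) = C1 + 3*x*log(k*x) - 3*x


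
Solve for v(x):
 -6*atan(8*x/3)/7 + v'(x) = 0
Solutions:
 v(x) = C1 + 6*x*atan(8*x/3)/7 - 9*log(64*x^2 + 9)/56


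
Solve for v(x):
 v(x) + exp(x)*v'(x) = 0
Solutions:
 v(x) = C1*exp(exp(-x))


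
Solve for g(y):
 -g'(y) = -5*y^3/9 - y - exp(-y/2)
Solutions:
 g(y) = C1 + 5*y^4/36 + y^2/2 - 2*exp(-y/2)


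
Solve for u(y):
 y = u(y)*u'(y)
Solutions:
 u(y) = -sqrt(C1 + y^2)
 u(y) = sqrt(C1 + y^2)


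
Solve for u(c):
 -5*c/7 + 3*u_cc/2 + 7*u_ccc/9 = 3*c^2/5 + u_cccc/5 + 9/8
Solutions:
 u(c) = C1 + C2*c + C3*exp(c*(35 - sqrt(3655))/18) + C4*exp(c*(35 + sqrt(3655))/18) + c^4/30 + 29*c^3/2835 + 60131*c^2/145800


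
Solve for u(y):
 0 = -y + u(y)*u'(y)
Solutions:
 u(y) = -sqrt(C1 + y^2)
 u(y) = sqrt(C1 + y^2)


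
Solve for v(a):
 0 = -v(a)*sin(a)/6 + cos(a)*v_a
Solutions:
 v(a) = C1/cos(a)^(1/6)


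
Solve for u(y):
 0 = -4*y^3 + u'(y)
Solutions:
 u(y) = C1 + y^4


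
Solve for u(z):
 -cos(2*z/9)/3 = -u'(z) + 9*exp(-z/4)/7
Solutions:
 u(z) = C1 + 3*sin(2*z/9)/2 - 36*exp(-z/4)/7


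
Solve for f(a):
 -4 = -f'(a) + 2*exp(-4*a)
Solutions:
 f(a) = C1 + 4*a - exp(-4*a)/2


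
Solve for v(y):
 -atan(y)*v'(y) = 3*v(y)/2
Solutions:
 v(y) = C1*exp(-3*Integral(1/atan(y), y)/2)


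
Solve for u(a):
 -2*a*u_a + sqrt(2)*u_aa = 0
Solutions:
 u(a) = C1 + C2*erfi(2^(3/4)*a/2)


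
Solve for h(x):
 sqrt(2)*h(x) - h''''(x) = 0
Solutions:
 h(x) = C1*exp(-2^(1/8)*x) + C2*exp(2^(1/8)*x) + C3*sin(2^(1/8)*x) + C4*cos(2^(1/8)*x)


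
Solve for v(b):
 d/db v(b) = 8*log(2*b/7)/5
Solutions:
 v(b) = C1 + 8*b*log(b)/5 - 8*b*log(7)/5 - 8*b/5 + 8*b*log(2)/5


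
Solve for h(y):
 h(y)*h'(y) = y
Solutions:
 h(y) = -sqrt(C1 + y^2)
 h(y) = sqrt(C1 + y^2)


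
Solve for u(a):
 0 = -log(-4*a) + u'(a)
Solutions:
 u(a) = C1 + a*log(-a) + a*(-1 + 2*log(2))


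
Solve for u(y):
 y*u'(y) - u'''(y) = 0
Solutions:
 u(y) = C1 + Integral(C2*airyai(y) + C3*airybi(y), y)


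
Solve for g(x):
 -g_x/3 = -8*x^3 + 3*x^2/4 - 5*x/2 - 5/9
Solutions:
 g(x) = C1 + 6*x^4 - 3*x^3/4 + 15*x^2/4 + 5*x/3


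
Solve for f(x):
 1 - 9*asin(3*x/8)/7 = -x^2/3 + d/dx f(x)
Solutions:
 f(x) = C1 + x^3/9 - 9*x*asin(3*x/8)/7 + x - 3*sqrt(64 - 9*x^2)/7


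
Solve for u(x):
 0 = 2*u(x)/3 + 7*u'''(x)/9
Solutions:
 u(x) = C3*exp(-6^(1/3)*7^(2/3)*x/7) + (C1*sin(2^(1/3)*3^(5/6)*7^(2/3)*x/14) + C2*cos(2^(1/3)*3^(5/6)*7^(2/3)*x/14))*exp(6^(1/3)*7^(2/3)*x/14)


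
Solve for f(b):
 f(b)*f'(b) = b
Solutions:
 f(b) = -sqrt(C1 + b^2)
 f(b) = sqrt(C1 + b^2)


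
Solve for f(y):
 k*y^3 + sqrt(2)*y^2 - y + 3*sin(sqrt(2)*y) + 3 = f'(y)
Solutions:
 f(y) = C1 + k*y^4/4 + sqrt(2)*y^3/3 - y^2/2 + 3*y - 3*sqrt(2)*cos(sqrt(2)*y)/2


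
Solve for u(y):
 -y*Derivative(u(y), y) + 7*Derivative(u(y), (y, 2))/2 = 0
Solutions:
 u(y) = C1 + C2*erfi(sqrt(7)*y/7)


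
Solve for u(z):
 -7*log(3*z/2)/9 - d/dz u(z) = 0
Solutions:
 u(z) = C1 - 7*z*log(z)/9 - 7*z*log(3)/9 + 7*z*log(2)/9 + 7*z/9


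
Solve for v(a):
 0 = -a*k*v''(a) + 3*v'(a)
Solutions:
 v(a) = C1 + a^(((re(k) + 3)*re(k) + im(k)^2)/(re(k)^2 + im(k)^2))*(C2*sin(3*log(a)*Abs(im(k))/(re(k)^2 + im(k)^2)) + C3*cos(3*log(a)*im(k)/(re(k)^2 + im(k)^2)))


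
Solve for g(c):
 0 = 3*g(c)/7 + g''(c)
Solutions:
 g(c) = C1*sin(sqrt(21)*c/7) + C2*cos(sqrt(21)*c/7)


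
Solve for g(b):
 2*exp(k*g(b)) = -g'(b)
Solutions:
 g(b) = Piecewise((log(1/(C1*k + 2*b*k))/k, Ne(k, 0)), (nan, True))
 g(b) = Piecewise((C1 - 2*b, Eq(k, 0)), (nan, True))


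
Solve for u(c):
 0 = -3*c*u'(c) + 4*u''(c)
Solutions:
 u(c) = C1 + C2*erfi(sqrt(6)*c/4)


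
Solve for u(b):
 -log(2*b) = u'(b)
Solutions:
 u(b) = C1 - b*log(b) - b*log(2) + b


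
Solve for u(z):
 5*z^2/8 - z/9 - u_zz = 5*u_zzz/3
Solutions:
 u(z) = C1 + C2*z + C3*exp(-3*z/5) + 5*z^4/96 - 79*z^3/216 + 395*z^2/216


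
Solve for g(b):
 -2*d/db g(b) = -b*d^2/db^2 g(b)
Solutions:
 g(b) = C1 + C2*b^3


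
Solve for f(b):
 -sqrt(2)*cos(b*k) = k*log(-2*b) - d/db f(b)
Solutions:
 f(b) = C1 + b*k*(log(-b) - 1) + b*k*log(2) + sqrt(2)*Piecewise((sin(b*k)/k, Ne(k, 0)), (b, True))


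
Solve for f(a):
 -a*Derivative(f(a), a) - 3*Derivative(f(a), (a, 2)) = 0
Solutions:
 f(a) = C1 + C2*erf(sqrt(6)*a/6)


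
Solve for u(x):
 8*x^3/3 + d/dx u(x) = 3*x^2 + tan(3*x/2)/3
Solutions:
 u(x) = C1 - 2*x^4/3 + x^3 - 2*log(cos(3*x/2))/9


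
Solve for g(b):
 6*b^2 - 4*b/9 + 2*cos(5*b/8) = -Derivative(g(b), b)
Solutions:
 g(b) = C1 - 2*b^3 + 2*b^2/9 - 16*sin(5*b/8)/5


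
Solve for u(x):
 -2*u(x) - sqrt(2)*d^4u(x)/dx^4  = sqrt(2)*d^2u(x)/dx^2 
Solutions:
 u(x) = (C1*sin(2^(1/8)*x*cos(atan(sqrt(-1 + 4*sqrt(2)))/2)) + C2*cos(2^(1/8)*x*cos(atan(sqrt(-1 + 4*sqrt(2)))/2)))*exp(-2^(1/8)*x*sin(atan(sqrt(-1 + 4*sqrt(2)))/2)) + (C3*sin(2^(1/8)*x*cos(atan(sqrt(-1 + 4*sqrt(2)))/2)) + C4*cos(2^(1/8)*x*cos(atan(sqrt(-1 + 4*sqrt(2)))/2)))*exp(2^(1/8)*x*sin(atan(sqrt(-1 + 4*sqrt(2)))/2))


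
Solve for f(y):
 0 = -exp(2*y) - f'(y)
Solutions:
 f(y) = C1 - exp(2*y)/2


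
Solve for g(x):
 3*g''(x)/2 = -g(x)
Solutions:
 g(x) = C1*sin(sqrt(6)*x/3) + C2*cos(sqrt(6)*x/3)


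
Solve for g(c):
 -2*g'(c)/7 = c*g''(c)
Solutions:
 g(c) = C1 + C2*c^(5/7)


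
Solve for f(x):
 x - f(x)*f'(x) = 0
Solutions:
 f(x) = -sqrt(C1 + x^2)
 f(x) = sqrt(C1 + x^2)


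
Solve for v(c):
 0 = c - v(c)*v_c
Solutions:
 v(c) = -sqrt(C1 + c^2)
 v(c) = sqrt(C1 + c^2)


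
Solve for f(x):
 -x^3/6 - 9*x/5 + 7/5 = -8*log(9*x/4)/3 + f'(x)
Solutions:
 f(x) = C1 - x^4/24 - 9*x^2/10 + 8*x*log(x)/3 - 16*x*log(2)/3 - 19*x/15 + 16*x*log(3)/3


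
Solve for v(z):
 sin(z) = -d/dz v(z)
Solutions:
 v(z) = C1 + cos(z)


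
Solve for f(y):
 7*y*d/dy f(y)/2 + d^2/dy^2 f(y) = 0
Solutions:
 f(y) = C1 + C2*erf(sqrt(7)*y/2)


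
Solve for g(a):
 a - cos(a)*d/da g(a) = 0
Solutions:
 g(a) = C1 + Integral(a/cos(a), a)


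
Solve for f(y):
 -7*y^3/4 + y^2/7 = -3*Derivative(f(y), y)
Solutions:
 f(y) = C1 + 7*y^4/48 - y^3/63


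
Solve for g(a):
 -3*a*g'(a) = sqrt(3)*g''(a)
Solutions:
 g(a) = C1 + C2*erf(sqrt(2)*3^(1/4)*a/2)


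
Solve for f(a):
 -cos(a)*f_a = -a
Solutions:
 f(a) = C1 + Integral(a/cos(a), a)


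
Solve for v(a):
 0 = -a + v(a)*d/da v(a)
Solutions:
 v(a) = -sqrt(C1 + a^2)
 v(a) = sqrt(C1 + a^2)


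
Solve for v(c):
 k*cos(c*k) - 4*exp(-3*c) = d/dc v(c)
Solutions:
 v(c) = C1 + sin(c*k) + 4*exp(-3*c)/3


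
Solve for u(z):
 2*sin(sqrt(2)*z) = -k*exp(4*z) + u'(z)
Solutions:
 u(z) = C1 + k*exp(4*z)/4 - sqrt(2)*cos(sqrt(2)*z)


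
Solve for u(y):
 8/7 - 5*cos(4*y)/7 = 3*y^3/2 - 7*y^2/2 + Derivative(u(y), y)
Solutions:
 u(y) = C1 - 3*y^4/8 + 7*y^3/6 + 8*y/7 - 5*sin(4*y)/28


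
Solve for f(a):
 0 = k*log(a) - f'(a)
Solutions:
 f(a) = C1 + a*k*log(a) - a*k


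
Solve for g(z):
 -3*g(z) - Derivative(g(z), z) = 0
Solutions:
 g(z) = C1*exp(-3*z)


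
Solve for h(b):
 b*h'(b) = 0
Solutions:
 h(b) = C1


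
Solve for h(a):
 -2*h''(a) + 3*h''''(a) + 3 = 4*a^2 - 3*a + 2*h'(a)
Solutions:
 h(a) = C1 + C2*exp(-a*(2/(sqrt(73) + 9)^(1/3) + (sqrt(73) + 9)^(1/3))/6)*sin(sqrt(3)*a*(-(sqrt(73) + 9)^(1/3) + 2/(sqrt(73) + 9)^(1/3))/6) + C3*exp(-a*(2/(sqrt(73) + 9)^(1/3) + (sqrt(73) + 9)^(1/3))/6)*cos(sqrt(3)*a*(-(sqrt(73) + 9)^(1/3) + 2/(sqrt(73) + 9)^(1/3))/6) + C4*exp(a*(2/(sqrt(73) + 9)^(1/3) + (sqrt(73) + 9)^(1/3))/3) - 2*a^3/3 + 11*a^2/4 - 4*a


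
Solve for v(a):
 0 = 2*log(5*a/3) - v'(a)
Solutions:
 v(a) = C1 + 2*a*log(a) - 2*a + a*log(25/9)


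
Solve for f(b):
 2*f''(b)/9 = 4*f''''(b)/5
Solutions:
 f(b) = C1 + C2*b + C3*exp(-sqrt(10)*b/6) + C4*exp(sqrt(10)*b/6)


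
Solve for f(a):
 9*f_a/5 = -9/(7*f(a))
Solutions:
 f(a) = -sqrt(C1 - 70*a)/7
 f(a) = sqrt(C1 - 70*a)/7


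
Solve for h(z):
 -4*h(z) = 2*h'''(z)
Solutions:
 h(z) = C3*exp(-2^(1/3)*z) + (C1*sin(2^(1/3)*sqrt(3)*z/2) + C2*cos(2^(1/3)*sqrt(3)*z/2))*exp(2^(1/3)*z/2)


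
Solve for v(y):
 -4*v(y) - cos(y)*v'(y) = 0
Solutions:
 v(y) = C1*(sin(y)^2 - 2*sin(y) + 1)/(sin(y)^2 + 2*sin(y) + 1)


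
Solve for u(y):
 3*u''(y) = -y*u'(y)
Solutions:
 u(y) = C1 + C2*erf(sqrt(6)*y/6)


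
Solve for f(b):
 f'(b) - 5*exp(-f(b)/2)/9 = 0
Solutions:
 f(b) = 2*log(C1 + 5*b/18)


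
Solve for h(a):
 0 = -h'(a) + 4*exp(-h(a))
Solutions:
 h(a) = log(C1 + 4*a)


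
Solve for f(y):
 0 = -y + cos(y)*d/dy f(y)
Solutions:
 f(y) = C1 + Integral(y/cos(y), y)


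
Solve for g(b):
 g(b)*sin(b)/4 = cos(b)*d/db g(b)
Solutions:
 g(b) = C1/cos(b)^(1/4)


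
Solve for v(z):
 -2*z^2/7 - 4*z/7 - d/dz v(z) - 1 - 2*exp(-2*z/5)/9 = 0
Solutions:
 v(z) = C1 - 2*z^3/21 - 2*z^2/7 - z + 5*exp(-2*z/5)/9


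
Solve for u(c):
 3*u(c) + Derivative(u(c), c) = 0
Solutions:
 u(c) = C1*exp(-3*c)


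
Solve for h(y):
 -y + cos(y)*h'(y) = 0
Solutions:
 h(y) = C1 + Integral(y/cos(y), y)


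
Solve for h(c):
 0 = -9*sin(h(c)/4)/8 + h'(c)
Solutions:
 -9*c/8 + 2*log(cos(h(c)/4) - 1) - 2*log(cos(h(c)/4) + 1) = C1


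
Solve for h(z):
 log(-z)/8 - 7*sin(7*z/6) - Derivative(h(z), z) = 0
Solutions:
 h(z) = C1 + z*log(-z)/8 - z/8 + 6*cos(7*z/6)


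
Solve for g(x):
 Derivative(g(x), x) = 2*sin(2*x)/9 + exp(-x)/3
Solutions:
 g(x) = C1 - cos(2*x)/9 - exp(-x)/3


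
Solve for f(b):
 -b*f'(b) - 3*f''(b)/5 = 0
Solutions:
 f(b) = C1 + C2*erf(sqrt(30)*b/6)


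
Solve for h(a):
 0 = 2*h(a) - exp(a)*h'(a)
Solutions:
 h(a) = C1*exp(-2*exp(-a))


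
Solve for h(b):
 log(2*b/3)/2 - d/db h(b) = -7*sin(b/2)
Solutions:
 h(b) = C1 + b*log(b)/2 - b*log(3) - b/2 + b*log(6)/2 - 14*cos(b/2)


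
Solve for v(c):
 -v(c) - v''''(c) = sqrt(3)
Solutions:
 v(c) = (C1*sin(sqrt(2)*c/2) + C2*cos(sqrt(2)*c/2))*exp(-sqrt(2)*c/2) + (C3*sin(sqrt(2)*c/2) + C4*cos(sqrt(2)*c/2))*exp(sqrt(2)*c/2) - sqrt(3)


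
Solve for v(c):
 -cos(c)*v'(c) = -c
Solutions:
 v(c) = C1 + Integral(c/cos(c), c)


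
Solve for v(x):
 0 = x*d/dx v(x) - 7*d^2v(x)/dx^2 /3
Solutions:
 v(x) = C1 + C2*erfi(sqrt(42)*x/14)


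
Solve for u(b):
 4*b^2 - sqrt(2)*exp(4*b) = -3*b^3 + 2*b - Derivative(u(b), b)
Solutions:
 u(b) = C1 - 3*b^4/4 - 4*b^3/3 + b^2 + sqrt(2)*exp(4*b)/4


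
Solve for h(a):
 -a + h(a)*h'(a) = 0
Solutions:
 h(a) = -sqrt(C1 + a^2)
 h(a) = sqrt(C1 + a^2)


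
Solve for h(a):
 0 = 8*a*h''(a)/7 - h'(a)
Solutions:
 h(a) = C1 + C2*a^(15/8)


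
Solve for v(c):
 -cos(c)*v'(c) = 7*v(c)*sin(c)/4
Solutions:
 v(c) = C1*cos(c)^(7/4)


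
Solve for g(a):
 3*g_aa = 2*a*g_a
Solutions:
 g(a) = C1 + C2*erfi(sqrt(3)*a/3)


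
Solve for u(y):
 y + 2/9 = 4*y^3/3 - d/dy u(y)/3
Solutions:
 u(y) = C1 + y^4 - 3*y^2/2 - 2*y/3


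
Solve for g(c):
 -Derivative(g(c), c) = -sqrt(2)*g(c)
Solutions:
 g(c) = C1*exp(sqrt(2)*c)


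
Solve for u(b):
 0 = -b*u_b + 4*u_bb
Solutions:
 u(b) = C1 + C2*erfi(sqrt(2)*b/4)


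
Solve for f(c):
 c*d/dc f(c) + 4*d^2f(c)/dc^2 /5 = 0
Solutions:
 f(c) = C1 + C2*erf(sqrt(10)*c/4)


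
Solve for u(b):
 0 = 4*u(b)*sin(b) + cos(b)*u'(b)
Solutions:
 u(b) = C1*cos(b)^4


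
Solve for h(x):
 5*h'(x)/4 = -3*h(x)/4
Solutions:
 h(x) = C1*exp(-3*x/5)


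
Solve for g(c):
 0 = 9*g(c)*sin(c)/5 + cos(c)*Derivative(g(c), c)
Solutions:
 g(c) = C1*cos(c)^(9/5)


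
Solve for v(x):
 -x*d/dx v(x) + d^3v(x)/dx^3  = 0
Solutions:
 v(x) = C1 + Integral(C2*airyai(x) + C3*airybi(x), x)


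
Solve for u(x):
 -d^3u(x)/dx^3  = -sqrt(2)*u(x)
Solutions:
 u(x) = C3*exp(2^(1/6)*x) + (C1*sin(2^(1/6)*sqrt(3)*x/2) + C2*cos(2^(1/6)*sqrt(3)*x/2))*exp(-2^(1/6)*x/2)


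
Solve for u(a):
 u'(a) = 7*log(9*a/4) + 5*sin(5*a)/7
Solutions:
 u(a) = C1 + 7*a*log(a) - 14*a*log(2) - 7*a + 14*a*log(3) - cos(5*a)/7


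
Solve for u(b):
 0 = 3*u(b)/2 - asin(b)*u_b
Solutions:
 u(b) = C1*exp(3*Integral(1/asin(b), b)/2)


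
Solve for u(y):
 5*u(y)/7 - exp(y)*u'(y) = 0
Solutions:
 u(y) = C1*exp(-5*exp(-y)/7)


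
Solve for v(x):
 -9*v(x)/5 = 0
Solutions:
 v(x) = 0


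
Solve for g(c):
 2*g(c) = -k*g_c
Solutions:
 g(c) = C1*exp(-2*c/k)


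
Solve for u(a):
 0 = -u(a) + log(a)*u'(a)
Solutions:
 u(a) = C1*exp(li(a))


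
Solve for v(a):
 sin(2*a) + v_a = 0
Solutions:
 v(a) = C1 + cos(2*a)/2


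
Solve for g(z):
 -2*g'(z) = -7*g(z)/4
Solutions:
 g(z) = C1*exp(7*z/8)


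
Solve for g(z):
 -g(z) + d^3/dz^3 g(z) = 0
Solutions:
 g(z) = C3*exp(z) + (C1*sin(sqrt(3)*z/2) + C2*cos(sqrt(3)*z/2))*exp(-z/2)


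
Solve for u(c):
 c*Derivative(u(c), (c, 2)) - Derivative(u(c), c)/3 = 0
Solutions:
 u(c) = C1 + C2*c^(4/3)


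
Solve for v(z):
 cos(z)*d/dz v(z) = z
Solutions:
 v(z) = C1 + Integral(z/cos(z), z)


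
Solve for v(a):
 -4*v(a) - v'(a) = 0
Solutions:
 v(a) = C1*exp(-4*a)


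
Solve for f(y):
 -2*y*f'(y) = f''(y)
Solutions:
 f(y) = C1 + C2*erf(y)


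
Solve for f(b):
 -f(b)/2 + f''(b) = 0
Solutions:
 f(b) = C1*exp(-sqrt(2)*b/2) + C2*exp(sqrt(2)*b/2)


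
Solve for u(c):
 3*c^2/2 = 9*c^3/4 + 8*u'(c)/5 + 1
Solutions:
 u(c) = C1 - 45*c^4/128 + 5*c^3/16 - 5*c/8


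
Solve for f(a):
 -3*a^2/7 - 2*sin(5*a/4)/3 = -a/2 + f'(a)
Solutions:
 f(a) = C1 - a^3/7 + a^2/4 + 8*cos(5*a/4)/15


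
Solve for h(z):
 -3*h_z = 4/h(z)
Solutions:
 h(z) = -sqrt(C1 - 24*z)/3
 h(z) = sqrt(C1 - 24*z)/3


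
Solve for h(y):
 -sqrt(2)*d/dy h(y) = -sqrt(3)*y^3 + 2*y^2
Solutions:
 h(y) = C1 + sqrt(6)*y^4/8 - sqrt(2)*y^3/3


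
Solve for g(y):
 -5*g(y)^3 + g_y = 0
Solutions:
 g(y) = -sqrt(2)*sqrt(-1/(C1 + 5*y))/2
 g(y) = sqrt(2)*sqrt(-1/(C1 + 5*y))/2


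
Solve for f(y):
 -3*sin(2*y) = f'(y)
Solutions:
 f(y) = C1 + 3*cos(2*y)/2


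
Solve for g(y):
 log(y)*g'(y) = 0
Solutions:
 g(y) = C1


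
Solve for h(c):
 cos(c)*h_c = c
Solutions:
 h(c) = C1 + Integral(c/cos(c), c)


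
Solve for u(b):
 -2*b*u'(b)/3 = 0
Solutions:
 u(b) = C1


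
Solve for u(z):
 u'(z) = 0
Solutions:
 u(z) = C1


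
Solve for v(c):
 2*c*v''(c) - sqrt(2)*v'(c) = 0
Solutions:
 v(c) = C1 + C2*c^(sqrt(2)/2 + 1)


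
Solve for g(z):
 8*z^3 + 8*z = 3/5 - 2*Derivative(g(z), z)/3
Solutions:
 g(z) = C1 - 3*z^4 - 6*z^2 + 9*z/10


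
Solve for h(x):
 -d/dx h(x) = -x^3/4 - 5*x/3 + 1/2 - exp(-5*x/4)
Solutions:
 h(x) = C1 + x^4/16 + 5*x^2/6 - x/2 - 4*exp(-5*x/4)/5


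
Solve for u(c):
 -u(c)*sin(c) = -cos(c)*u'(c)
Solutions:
 u(c) = C1/cos(c)


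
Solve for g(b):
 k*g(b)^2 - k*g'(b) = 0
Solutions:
 g(b) = -1/(C1 + b)


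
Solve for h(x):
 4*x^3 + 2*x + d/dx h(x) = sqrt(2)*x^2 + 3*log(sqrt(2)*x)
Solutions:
 h(x) = C1 - x^4 + sqrt(2)*x^3/3 - x^2 + 3*x*log(x) - 3*x + 3*x*log(2)/2


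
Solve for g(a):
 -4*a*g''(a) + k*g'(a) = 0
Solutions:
 g(a) = C1 + a^(re(k)/4 + 1)*(C2*sin(log(a)*Abs(im(k))/4) + C3*cos(log(a)*im(k)/4))


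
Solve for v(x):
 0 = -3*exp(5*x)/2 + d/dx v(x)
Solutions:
 v(x) = C1 + 3*exp(5*x)/10


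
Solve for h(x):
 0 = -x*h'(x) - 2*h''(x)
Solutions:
 h(x) = C1 + C2*erf(x/2)


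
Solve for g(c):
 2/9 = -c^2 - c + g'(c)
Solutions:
 g(c) = C1 + c^3/3 + c^2/2 + 2*c/9


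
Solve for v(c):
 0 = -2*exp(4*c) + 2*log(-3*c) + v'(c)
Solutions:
 v(c) = C1 - 2*c*log(-c) + 2*c*(1 - log(3)) + exp(4*c)/2


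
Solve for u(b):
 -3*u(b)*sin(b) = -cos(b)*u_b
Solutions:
 u(b) = C1/cos(b)^3


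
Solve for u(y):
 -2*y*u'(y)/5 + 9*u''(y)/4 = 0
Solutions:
 u(y) = C1 + C2*erfi(2*sqrt(5)*y/15)


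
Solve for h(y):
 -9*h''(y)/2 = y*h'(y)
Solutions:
 h(y) = C1 + C2*erf(y/3)


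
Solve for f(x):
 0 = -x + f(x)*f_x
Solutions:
 f(x) = -sqrt(C1 + x^2)
 f(x) = sqrt(C1 + x^2)


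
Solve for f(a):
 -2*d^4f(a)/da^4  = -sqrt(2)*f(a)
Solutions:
 f(a) = C1*exp(-2^(7/8)*a/2) + C2*exp(2^(7/8)*a/2) + C3*sin(2^(7/8)*a/2) + C4*cos(2^(7/8)*a/2)


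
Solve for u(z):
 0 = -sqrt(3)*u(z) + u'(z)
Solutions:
 u(z) = C1*exp(sqrt(3)*z)


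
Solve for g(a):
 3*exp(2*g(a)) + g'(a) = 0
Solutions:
 g(a) = log(-sqrt(-1/(C1 - 3*a))) - log(2)/2
 g(a) = log(-1/(C1 - 3*a))/2 - log(2)/2


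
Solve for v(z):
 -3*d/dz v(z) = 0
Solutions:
 v(z) = C1


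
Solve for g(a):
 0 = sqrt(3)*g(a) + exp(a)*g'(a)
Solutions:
 g(a) = C1*exp(sqrt(3)*exp(-a))


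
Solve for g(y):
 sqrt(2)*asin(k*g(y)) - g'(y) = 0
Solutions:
 Integral(1/asin(_y*k), (_y, g(y))) = C1 + sqrt(2)*y


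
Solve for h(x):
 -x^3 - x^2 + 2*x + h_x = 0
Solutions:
 h(x) = C1 + x^4/4 + x^3/3 - x^2


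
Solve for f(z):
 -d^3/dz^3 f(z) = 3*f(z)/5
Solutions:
 f(z) = C3*exp(-3^(1/3)*5^(2/3)*z/5) + (C1*sin(3^(5/6)*5^(2/3)*z/10) + C2*cos(3^(5/6)*5^(2/3)*z/10))*exp(3^(1/3)*5^(2/3)*z/10)


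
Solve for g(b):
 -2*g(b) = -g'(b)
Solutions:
 g(b) = C1*exp(2*b)


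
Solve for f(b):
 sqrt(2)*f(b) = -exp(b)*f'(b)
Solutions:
 f(b) = C1*exp(sqrt(2)*exp(-b))


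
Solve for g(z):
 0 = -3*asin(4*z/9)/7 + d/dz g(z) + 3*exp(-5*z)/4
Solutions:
 g(z) = C1 + 3*z*asin(4*z/9)/7 + 3*sqrt(81 - 16*z^2)/28 + 3*exp(-5*z)/20


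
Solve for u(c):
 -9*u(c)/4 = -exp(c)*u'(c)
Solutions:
 u(c) = C1*exp(-9*exp(-c)/4)


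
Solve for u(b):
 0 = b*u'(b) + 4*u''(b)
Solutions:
 u(b) = C1 + C2*erf(sqrt(2)*b/4)


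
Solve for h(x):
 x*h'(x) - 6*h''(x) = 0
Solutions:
 h(x) = C1 + C2*erfi(sqrt(3)*x/6)


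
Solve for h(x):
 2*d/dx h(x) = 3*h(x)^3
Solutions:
 h(x) = -sqrt(-1/(C1 + 3*x))
 h(x) = sqrt(-1/(C1 + 3*x))


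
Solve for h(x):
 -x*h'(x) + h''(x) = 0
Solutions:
 h(x) = C1 + C2*erfi(sqrt(2)*x/2)


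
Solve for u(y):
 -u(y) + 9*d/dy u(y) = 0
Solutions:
 u(y) = C1*exp(y/9)


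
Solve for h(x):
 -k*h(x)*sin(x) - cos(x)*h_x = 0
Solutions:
 h(x) = C1*exp(k*log(cos(x)))


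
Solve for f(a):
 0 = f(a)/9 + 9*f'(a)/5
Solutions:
 f(a) = C1*exp(-5*a/81)


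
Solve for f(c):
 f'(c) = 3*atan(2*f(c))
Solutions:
 Integral(1/atan(2*_y), (_y, f(c))) = C1 + 3*c


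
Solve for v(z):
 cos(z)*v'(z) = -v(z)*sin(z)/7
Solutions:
 v(z) = C1*cos(z)^(1/7)


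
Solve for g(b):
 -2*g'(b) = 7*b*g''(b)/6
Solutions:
 g(b) = C1 + C2/b^(5/7)


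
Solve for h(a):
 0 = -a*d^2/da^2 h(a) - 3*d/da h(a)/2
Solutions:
 h(a) = C1 + C2/sqrt(a)


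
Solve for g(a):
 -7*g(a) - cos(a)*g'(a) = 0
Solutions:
 g(a) = C1*sqrt(sin(a) - 1)*(sin(a)^3 - 3*sin(a)^2 + 3*sin(a) - 1)/(sqrt(sin(a) + 1)*(sin(a)^3 + 3*sin(a)^2 + 3*sin(a) + 1))


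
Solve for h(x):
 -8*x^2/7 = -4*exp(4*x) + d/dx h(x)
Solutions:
 h(x) = C1 - 8*x^3/21 + exp(4*x)


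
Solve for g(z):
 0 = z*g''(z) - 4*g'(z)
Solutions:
 g(z) = C1 + C2*z^5


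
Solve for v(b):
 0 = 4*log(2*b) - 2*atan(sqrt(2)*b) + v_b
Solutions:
 v(b) = C1 - 4*b*log(b) + 2*b*atan(sqrt(2)*b) - 4*b*log(2) + 4*b - sqrt(2)*log(2*b^2 + 1)/2


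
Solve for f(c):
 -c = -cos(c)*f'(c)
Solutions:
 f(c) = C1 + Integral(c/cos(c), c)


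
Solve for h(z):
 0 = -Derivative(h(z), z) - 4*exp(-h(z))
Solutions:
 h(z) = log(C1 - 4*z)


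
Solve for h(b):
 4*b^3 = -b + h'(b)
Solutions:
 h(b) = C1 + b^4 + b^2/2


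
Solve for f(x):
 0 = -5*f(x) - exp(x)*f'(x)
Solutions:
 f(x) = C1*exp(5*exp(-x))


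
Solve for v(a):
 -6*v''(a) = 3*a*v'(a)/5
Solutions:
 v(a) = C1 + C2*erf(sqrt(5)*a/10)


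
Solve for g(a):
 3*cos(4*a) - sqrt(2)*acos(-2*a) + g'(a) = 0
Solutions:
 g(a) = C1 + sqrt(2)*(a*acos(-2*a) + sqrt(1 - 4*a^2)/2) - 3*sin(4*a)/4


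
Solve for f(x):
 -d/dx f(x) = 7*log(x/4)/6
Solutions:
 f(x) = C1 - 7*x*log(x)/6 + 7*x/6 + 7*x*log(2)/3


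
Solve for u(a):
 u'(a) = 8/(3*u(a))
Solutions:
 u(a) = -sqrt(C1 + 48*a)/3
 u(a) = sqrt(C1 + 48*a)/3


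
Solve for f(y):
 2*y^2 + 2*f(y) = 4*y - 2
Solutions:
 f(y) = -y^2 + 2*y - 1


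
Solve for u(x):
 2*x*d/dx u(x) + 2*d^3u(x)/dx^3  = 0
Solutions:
 u(x) = C1 + Integral(C2*airyai(-x) + C3*airybi(-x), x)


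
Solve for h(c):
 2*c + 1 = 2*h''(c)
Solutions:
 h(c) = C1 + C2*c + c^3/6 + c^2/4


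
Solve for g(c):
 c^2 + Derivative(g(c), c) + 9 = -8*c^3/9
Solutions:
 g(c) = C1 - 2*c^4/9 - c^3/3 - 9*c


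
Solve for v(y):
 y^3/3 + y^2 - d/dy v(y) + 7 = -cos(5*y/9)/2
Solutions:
 v(y) = C1 + y^4/12 + y^3/3 + 7*y + 9*sin(5*y/9)/10


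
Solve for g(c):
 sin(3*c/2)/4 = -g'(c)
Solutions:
 g(c) = C1 + cos(3*c/2)/6


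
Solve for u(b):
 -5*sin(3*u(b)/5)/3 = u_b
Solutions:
 5*b/3 + 5*log(cos(3*u(b)/5) - 1)/6 - 5*log(cos(3*u(b)/5) + 1)/6 = C1


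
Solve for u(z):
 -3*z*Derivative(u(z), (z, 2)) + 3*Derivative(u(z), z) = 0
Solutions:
 u(z) = C1 + C2*z^2


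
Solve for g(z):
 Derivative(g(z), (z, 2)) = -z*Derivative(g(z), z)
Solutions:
 g(z) = C1 + C2*erf(sqrt(2)*z/2)


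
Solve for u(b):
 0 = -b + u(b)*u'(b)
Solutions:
 u(b) = -sqrt(C1 + b^2)
 u(b) = sqrt(C1 + b^2)


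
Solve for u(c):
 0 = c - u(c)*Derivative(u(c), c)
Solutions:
 u(c) = -sqrt(C1 + c^2)
 u(c) = sqrt(C1 + c^2)


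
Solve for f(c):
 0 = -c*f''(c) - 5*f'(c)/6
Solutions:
 f(c) = C1 + C2*c^(1/6)


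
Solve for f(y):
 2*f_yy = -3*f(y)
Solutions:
 f(y) = C1*sin(sqrt(6)*y/2) + C2*cos(sqrt(6)*y/2)


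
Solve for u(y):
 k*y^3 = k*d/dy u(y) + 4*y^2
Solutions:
 u(y) = C1 + y^4/4 - 4*y^3/(3*k)


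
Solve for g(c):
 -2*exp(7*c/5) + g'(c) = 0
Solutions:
 g(c) = C1 + 10*exp(7*c/5)/7


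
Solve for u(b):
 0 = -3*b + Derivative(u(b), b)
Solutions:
 u(b) = C1 + 3*b^2/2


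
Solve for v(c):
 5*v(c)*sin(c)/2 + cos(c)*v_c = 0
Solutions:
 v(c) = C1*cos(c)^(5/2)


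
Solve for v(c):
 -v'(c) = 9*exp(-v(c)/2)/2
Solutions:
 v(c) = 2*log(C1 - 9*c/4)


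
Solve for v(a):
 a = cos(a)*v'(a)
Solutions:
 v(a) = C1 + Integral(a/cos(a), a)


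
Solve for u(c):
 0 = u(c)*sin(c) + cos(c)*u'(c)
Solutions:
 u(c) = C1*cos(c)


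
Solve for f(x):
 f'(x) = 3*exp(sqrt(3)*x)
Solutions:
 f(x) = C1 + sqrt(3)*exp(sqrt(3)*x)


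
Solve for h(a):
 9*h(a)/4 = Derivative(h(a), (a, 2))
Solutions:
 h(a) = C1*exp(-3*a/2) + C2*exp(3*a/2)


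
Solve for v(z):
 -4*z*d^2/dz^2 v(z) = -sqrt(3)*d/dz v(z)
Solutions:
 v(z) = C1 + C2*z^(sqrt(3)/4 + 1)


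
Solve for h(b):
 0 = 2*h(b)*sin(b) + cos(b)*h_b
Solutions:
 h(b) = C1*cos(b)^2


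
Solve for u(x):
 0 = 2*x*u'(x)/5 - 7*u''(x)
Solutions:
 u(x) = C1 + C2*erfi(sqrt(35)*x/35)


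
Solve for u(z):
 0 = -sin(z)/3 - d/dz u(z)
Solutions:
 u(z) = C1 + cos(z)/3


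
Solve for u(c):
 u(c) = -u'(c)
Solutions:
 u(c) = C1*exp(-c)


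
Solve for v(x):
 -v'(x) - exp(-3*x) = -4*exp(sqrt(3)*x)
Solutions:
 v(x) = C1 + 4*sqrt(3)*exp(sqrt(3)*x)/3 + exp(-3*x)/3


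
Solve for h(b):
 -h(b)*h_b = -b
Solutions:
 h(b) = -sqrt(C1 + b^2)
 h(b) = sqrt(C1 + b^2)


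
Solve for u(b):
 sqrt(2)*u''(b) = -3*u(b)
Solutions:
 u(b) = C1*sin(2^(3/4)*sqrt(3)*b/2) + C2*cos(2^(3/4)*sqrt(3)*b/2)
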